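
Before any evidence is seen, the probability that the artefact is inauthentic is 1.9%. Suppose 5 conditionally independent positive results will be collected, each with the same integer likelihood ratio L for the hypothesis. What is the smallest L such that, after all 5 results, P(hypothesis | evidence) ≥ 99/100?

6

Prior odds = 0.019/0.981 = 19/981.
Target odds = 0.99/0.01 = 99.
Need L⁵ ≥ 99 ÷ (19/981) = 97119/19.
5⁵ = 3125 < 97119/19 ≤ 7776 = 6⁵, so L = 6.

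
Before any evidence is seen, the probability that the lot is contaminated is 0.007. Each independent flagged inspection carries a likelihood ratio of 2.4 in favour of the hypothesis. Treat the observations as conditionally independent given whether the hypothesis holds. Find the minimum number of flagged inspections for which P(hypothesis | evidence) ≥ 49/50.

Prior odds = 0.007/0.993 = 7/993.
Likelihood ratio per flagged inspection = 2.4.
Target odds: 0.98 ÷ 0.02 = 49.
Need (7/993) × 2.4ⁿ ≥ 49, i.e. 2.4ⁿ ≥ 6951.
2.4¹⁰ ≈6340.34 falls short of 6951 but 2.4¹¹ ≈15216.8 reaches it, so n = 11.

11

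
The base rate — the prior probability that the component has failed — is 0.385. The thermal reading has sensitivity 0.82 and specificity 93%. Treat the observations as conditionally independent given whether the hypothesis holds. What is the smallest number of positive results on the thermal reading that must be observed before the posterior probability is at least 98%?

Prior odds = 0.385/0.615 = 77/123.
False-positive rate = 1 − 0.93 = 0.07; likelihood ratio of a positive = 0.82/0.07 = 82/7.
Target odds: 0.98 ÷ 0.02 = 49.
Need (77/123) × (82/7)ⁿ ≥ 49, i.e. (82/7)ⁿ ≥ 861/11.
(82/7)¹ = 82/7 falls short of 861/11 but (82/7)² = 6724/49 reaches it, so n = 2.

2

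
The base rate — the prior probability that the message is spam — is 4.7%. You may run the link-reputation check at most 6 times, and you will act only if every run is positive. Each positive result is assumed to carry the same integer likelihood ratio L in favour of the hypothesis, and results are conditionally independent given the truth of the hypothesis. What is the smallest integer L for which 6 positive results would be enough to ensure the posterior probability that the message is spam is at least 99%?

Prior odds = 0.047/0.953 = 47/953.
Target odds = 0.99/0.01 = 99.
Need L⁶ ≥ 99 ÷ (47/953) = 94347/47.
3⁶ = 729 < 94347/47 ≤ 4096 = 4⁶, so L = 4.

4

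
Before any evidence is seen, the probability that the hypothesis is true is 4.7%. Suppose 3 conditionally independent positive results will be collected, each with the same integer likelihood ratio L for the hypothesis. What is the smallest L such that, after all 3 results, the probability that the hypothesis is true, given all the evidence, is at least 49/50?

Prior odds = 0.047/0.953 = 47/953.
Target odds = 0.98/0.02 = 49.
Need L³ ≥ 49 ÷ (47/953) = 46697/47.
9³ = 729 < 46697/47 ≤ 1000 = 10³, so L = 10.

10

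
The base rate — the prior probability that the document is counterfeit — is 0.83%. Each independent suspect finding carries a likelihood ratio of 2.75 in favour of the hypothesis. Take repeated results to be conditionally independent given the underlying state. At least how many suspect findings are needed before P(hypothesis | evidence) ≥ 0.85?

7

Prior odds = 0.0083/0.9917 = 83/9917.
Likelihood ratio per suspect finding = 2.75.
Target odds: 0.85 ÷ 0.15 = 17/3.
Require 2.75ⁿ ≥ 17/3 ÷ (83/9917) = 168589/249.
2.75⁶ = 1771561/4096 falls short of 168589/249 but 2.75⁷ = 19487171/16384 reaches it, so n = 7.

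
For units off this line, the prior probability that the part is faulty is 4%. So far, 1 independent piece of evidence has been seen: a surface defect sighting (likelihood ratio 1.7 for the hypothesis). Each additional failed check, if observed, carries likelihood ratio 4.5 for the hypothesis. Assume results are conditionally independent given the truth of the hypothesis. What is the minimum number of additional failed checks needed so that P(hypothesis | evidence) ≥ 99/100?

5

Prior odds = 0.04/0.96 = 1/24.
Bayes factor of the evidence already in hand = 1.7.
Odds after that evidence = (1/24) × 1.7 = 17/240.
Target odds = 0.99/0.01 = 99.
Need 4.5ⁿ ≥ 99 ÷ (17/240) = 23760/17.
4.5⁴ = 410.0625 falls short of 23760/17 but 4.5⁵ = 1845.28125 reaches it, so n = 5.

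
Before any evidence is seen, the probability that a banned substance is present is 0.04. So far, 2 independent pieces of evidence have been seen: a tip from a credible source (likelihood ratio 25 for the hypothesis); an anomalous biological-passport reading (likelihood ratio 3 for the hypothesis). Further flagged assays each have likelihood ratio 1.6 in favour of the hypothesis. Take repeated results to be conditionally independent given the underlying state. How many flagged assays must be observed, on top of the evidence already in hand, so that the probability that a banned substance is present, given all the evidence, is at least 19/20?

Prior odds = 0.04/0.96 = 1/24.
Combined Bayes factor of the evidence already in hand = 25 × 3 = 75.
Odds after that evidence = (1/24) × 75 = 3.125.
Target odds = 0.95/0.05 = 19.
Need 1.6ⁿ ≥ 19 ÷ 3.125 = 6.08.
1.6³ = 4.096 falls short of 6.08 but 1.6⁴ = 6.5536 reaches it, so n = 4.

4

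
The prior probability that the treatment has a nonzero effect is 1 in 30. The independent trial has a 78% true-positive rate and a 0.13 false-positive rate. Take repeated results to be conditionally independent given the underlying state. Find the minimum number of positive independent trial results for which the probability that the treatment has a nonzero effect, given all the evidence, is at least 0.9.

4

Prior odds: (1/30) ÷ (29/30) = 1/29.
Likelihood ratio of a positive result = 0.78/0.13 = 6.
Target odds: 0.9 ÷ 0.1 = 9.
Need (1/29) × 6ⁿ ≥ 9, i.e. 6ⁿ ≥ 261.
6³ = 216 falls short of 261 but 6⁴ = 1296 reaches it, so n = 4.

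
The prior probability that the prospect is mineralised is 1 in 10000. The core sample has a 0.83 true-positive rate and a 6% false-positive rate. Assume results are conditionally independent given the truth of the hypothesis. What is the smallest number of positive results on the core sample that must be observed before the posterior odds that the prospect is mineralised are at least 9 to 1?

Prior odds = 0.0001/0.9999 = 1/9999.
Likelihood ratio of a positive result = 0.83/0.06 = 83/6.
Target odds = 9.
Require (83/6)ⁿ ≥ 9 ÷ (1/9999) = 89991.
(83/6)⁴ = 47458321/1296 falls short of 89991 but (83/6)⁵ ≈506564 reaches it, so n = 5.

5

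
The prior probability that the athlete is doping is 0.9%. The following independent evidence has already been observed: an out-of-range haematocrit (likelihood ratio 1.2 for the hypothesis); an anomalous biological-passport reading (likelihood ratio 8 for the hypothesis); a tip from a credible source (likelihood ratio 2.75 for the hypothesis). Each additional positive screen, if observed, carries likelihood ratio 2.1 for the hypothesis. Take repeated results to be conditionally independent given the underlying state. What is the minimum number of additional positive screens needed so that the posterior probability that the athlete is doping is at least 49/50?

Prior odds = 0.009/0.991 = 9/991.
Combined Bayes factor of the evidence already in hand = 1.2 × 8 × 2.75 = 26.4.
Odds after that evidence = (9/991) × 26.4 = 1188/4955.
Target odds = 0.98/0.02 = 49.
Need 2.1ⁿ ≥ 49 ÷ (1188/4955) = 242795/1188.
2.1⁷ ≈180.109 falls short of 242795/1188 but 2.1⁸ ≈378.229 reaches it, so n = 8.

8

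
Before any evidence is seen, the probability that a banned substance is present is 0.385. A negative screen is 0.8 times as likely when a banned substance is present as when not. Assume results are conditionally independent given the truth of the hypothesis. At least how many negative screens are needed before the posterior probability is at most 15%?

Prior odds = 0.385/0.615 = 77/123.
Likelihood ratio per negative screen = 0.8.
Target posterior odds = 0.15/0.85 = 3/17.
Require 0.8ⁿ ≤ 3/17 ÷ (77/123) = 369/1309.
0.8⁵ = 0.32768 is still above 369/1309 but 0.8⁶ = 4096/15625 is at or below it, so n = 6.

6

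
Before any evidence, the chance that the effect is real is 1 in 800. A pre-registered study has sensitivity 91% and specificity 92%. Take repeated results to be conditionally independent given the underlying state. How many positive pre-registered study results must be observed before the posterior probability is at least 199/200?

Prior odds: 0.00125 ÷ 0.99875 = 1/799.
False-positive rate = 1 − 0.92 = 0.08; likelihood ratio of a positive = 0.91/0.08 = 11.375.
Target odds: 0.995 ÷ 0.005 = 199.
Require 11.375ⁿ ≥ 199 ÷ (1/799) = 159001.
11.375⁴ = 68574961/4096 falls short of 159001 but 11.375⁵ ≈190439 reaches it, so n = 5.

5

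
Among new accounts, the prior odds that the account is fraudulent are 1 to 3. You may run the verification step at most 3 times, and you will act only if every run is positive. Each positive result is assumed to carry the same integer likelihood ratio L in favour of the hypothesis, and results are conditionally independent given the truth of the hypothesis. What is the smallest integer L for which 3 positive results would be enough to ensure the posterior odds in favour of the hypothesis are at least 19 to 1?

Prior odds = 1/3.
Target odds = 19.
Need L³ ≥ 19 ÷ (1/3) = 57.
3³ = 27 < 57 ≤ 64 = 4³, so L = 4.

4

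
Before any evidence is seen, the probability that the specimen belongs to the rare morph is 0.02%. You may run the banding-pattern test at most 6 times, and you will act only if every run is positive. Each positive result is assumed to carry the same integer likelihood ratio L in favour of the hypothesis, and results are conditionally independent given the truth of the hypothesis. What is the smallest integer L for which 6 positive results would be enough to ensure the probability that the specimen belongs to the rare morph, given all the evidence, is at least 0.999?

Prior odds = 0.0002/0.9998 = 1/4999.
Target odds = 0.999/0.001 = 999.
Need L⁶ ≥ 999 ÷ (1/4999) = 4994001.
13⁶ = 4826809 < 4994001 ≤ 7529536 = 14⁶, so L = 14.

14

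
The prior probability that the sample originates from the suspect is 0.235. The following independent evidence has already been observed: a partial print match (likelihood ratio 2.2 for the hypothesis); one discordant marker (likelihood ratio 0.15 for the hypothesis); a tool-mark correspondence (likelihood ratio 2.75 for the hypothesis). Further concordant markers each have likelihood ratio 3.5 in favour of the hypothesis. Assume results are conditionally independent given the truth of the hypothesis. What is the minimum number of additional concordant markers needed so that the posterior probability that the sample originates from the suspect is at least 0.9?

3

Prior odds = 0.235/0.765 = 47/153.
Combined Bayes factor of the evidence already in hand = 2.2 × 0.15 × 2.75 = 0.9075.
Odds after that evidence = (47/153) × 0.9075 = 5687/20400.
Target odds = 0.9/0.1 = 9.
Need 3.5ⁿ ≥ 9 ÷ (5687/20400) = 183600/5687.
3.5² = 12.25 falls short of 183600/5687 but 3.5³ = 42.875 reaches it, so n = 3.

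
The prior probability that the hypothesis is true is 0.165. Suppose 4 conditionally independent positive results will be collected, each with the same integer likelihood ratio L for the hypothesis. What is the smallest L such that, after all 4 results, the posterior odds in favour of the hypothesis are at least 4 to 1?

Prior odds = 0.165/0.835 = 33/167.
Target odds = 4.
Need L⁴ ≥ 4 ÷ (33/167) = 668/33.
2⁴ = 16 < 668/33 ≤ 81 = 3⁴, so L = 3.

3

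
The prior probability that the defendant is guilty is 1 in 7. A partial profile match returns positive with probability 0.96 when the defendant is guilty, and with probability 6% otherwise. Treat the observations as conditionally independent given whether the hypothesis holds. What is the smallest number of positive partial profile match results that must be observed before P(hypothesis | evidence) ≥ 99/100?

Prior odds: (1/7) ÷ (6/7) = 1/6.
Likelihood ratio of a positive result = 0.96/0.06 = 16.
Target posterior odds = 0.99/0.01 = 99.
Require 16ⁿ ≥ 99 ÷ (1/6) = 594.
16² = 256 falls short of 594 but 16³ = 4096 reaches it, so n = 3.

3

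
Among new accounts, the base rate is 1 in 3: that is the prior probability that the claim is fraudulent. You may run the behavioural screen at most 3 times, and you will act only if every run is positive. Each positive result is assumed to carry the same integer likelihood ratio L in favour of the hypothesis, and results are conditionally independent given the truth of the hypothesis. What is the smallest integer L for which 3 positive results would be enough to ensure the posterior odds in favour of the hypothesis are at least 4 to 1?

Prior odds = (1/3)/(2/3) = 0.5.
Target odds = 4.
Need L³ ≥ 4 ÷ 0.5 = 8.
1³ = 1 < 8 ≤ 8 = 2³, so L = 2.

2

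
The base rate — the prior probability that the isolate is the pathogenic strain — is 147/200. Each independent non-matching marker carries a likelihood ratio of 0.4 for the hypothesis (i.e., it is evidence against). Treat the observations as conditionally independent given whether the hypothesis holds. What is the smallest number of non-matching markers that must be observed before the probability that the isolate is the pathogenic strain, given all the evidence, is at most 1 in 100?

Prior odds: 0.735 ÷ 0.265 = 147/53.
Likelihood ratio per non-matching marker = 0.4.
Target odds: 0.01 ÷ 0.99 = 1/99.
Need (147/53) × 0.4ⁿ ≤ 1/99, i.e. 0.4ⁿ ≤ 53/14553.
0.4⁶ = 64/15625 is still above 53/14553 but 0.4⁷ = 128/78125 is at or below it, so n = 7.

7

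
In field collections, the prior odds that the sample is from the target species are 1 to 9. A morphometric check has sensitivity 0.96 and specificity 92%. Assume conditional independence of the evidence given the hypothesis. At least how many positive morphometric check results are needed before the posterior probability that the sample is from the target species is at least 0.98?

Prior odds = 1/9.
False-positive rate = 1 − 0.92 = 0.08; likelihood ratio of a positive = 0.96/0.08 = 12.
Target odds: 0.98 ÷ 0.02 = 49.
Require 12ⁿ ≥ 49 ÷ (1/9) = 441.
12² = 144 falls short of 441 but 12³ = 1728 reaches it, so n = 3.

3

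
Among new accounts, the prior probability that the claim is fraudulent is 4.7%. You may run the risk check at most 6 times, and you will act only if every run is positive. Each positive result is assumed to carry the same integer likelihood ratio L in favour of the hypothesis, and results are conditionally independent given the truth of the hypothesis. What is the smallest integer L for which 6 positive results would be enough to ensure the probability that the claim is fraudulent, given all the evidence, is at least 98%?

4

Prior odds = 0.047/0.953 = 47/953.
Target odds = 0.98/0.02 = 49.
Need L⁶ ≥ 49 ÷ (47/953) = 46697/47.
3⁶ = 729 < 46697/47 ≤ 4096 = 4⁶, so L = 4.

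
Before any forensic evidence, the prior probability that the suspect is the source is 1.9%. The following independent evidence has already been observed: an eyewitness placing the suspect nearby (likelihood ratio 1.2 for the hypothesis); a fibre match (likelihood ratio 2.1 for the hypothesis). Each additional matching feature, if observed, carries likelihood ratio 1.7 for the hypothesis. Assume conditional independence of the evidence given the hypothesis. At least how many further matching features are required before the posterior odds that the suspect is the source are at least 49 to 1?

Prior odds = 0.019/0.981 = 19/981.
Combined Bayes factor of the evidence already in hand = 1.2 × 2.1 = 2.52.
Odds after that evidence = (19/981) × 2.52 = 133/2725.
Target odds = 49.
Need 1.7ⁿ ≥ 49 ÷ (133/2725) = 19075/19.
1.7¹³ ≈990.458 falls short of 19075/19 but 1.7¹⁴ ≈1683.78 reaches it, so n = 14.

14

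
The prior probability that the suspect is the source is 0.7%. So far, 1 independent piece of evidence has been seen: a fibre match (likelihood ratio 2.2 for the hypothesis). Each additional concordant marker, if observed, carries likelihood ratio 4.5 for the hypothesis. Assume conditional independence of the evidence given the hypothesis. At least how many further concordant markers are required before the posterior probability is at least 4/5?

Prior odds = 0.007/0.993 = 7/993.
Bayes factor of the evidence already in hand = 2.2.
Odds after that evidence = (7/993) × 2.2 = 77/4965.
Target odds = 0.8/0.2 = 4.
Need 4.5ⁿ ≥ 4 ÷ (77/4965) = 19860/77.
4.5³ = 91.125 falls short of 19860/77 but 4.5⁴ = 410.0625 reaches it, so n = 4.

4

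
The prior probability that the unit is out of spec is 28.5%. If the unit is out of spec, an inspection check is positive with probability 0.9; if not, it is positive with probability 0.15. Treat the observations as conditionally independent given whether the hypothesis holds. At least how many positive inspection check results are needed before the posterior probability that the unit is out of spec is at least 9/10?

Prior odds: 0.285 ÷ 0.715 = 57/143.
Likelihood ratio of a positive = 0.9/0.15 = 6.
Target posterior odds = 0.9/0.1 = 9.
Require 6ⁿ ≥ 9 ÷ (57/143) = 429/19.
6¹ = 6 falls short of 429/19 but 6² = 36 reaches it, so n = 2.

2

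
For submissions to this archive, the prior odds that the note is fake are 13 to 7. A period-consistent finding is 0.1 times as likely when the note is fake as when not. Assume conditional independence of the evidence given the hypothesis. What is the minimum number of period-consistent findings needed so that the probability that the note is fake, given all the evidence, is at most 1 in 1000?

Prior odds = 13/7.
Likelihood ratio per period-consistent finding = 0.1.
Target posterior odds = 0.001/0.999 = 1/999.
Require 0.1ⁿ ≤ 1/999 ÷ (13/7) = 7/12987.
0.1³ = 0.001 is still above 7/12987 but 0.1⁴ = 0.0001 is at or below it, so n = 4.

4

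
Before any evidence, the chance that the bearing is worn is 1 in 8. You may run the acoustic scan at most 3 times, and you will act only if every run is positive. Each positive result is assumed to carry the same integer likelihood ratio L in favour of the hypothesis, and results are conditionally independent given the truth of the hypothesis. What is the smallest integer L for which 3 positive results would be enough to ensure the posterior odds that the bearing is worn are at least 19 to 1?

Prior odds = 0.125/0.875 = 1/7.
Target odds = 19.
Need L³ ≥ 19 ÷ (1/7) = 133.
5³ = 125 < 133 ≤ 216 = 6³, so L = 6.

6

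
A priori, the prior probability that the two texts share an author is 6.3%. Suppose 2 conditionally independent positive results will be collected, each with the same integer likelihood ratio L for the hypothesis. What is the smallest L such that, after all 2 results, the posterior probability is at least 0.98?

Prior odds = 0.063/0.937 = 63/937.
Target odds = 0.98/0.02 = 49.
Need L² ≥ 49 ÷ (63/937) = 6559/9.
26² = 676 < 6559/9 ≤ 729 = 27², so L = 27.

27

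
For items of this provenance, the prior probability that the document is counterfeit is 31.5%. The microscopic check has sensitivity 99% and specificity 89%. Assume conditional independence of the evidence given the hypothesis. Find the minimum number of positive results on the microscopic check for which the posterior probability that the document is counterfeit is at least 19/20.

2

Prior odds: 0.315 ÷ 0.685 = 63/137.
False-positive rate = 1 − 0.89 = 0.11; likelihood ratio of a positive = 0.99/0.11 = 9.
Target posterior odds = 0.95/0.05 = 19.
Need (63/137) × 9ⁿ ≥ 19, i.e. 9ⁿ ≥ 2603/63.
9¹ = 9 falls short of 2603/63 but 9² = 81 reaches it, so n = 2.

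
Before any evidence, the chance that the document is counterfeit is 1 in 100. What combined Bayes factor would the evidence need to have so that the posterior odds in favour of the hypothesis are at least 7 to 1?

Prior odds = 0.01/0.99 = 1/99.
Target odds = 7.
Required Bayes factor = 7 ÷ (1/99) = 693.

693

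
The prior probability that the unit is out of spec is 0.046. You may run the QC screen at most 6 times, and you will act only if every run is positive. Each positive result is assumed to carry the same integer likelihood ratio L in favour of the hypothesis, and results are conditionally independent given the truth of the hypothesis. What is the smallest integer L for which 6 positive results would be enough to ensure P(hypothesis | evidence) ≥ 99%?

4

Prior odds = 0.046/0.954 = 23/477.
Target odds = 0.99/0.01 = 99.
Need L⁶ ≥ 99 ÷ (23/477) = 47223/23.
3⁶ = 729 < 47223/23 ≤ 4096 = 4⁶, so L = 4.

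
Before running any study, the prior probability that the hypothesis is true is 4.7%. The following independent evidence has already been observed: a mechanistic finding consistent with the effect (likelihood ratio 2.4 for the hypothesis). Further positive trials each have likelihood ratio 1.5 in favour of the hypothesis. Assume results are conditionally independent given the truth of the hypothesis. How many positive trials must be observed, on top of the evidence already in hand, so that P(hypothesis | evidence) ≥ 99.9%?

23

Prior odds = 0.047/0.953 = 47/953.
Bayes factor of the evidence already in hand = 2.4.
Odds after that evidence = (47/953) × 2.4 = 564/4765.
Target odds = 0.999/0.001 = 999.
Need 1.5ⁿ ≥ 999 ÷ (564/4765) = 1586745/188.
1.5²² ≈7481.83 falls short of 1586745/188 but 1.5²³ ≈11222.7 reaches it, so n = 23.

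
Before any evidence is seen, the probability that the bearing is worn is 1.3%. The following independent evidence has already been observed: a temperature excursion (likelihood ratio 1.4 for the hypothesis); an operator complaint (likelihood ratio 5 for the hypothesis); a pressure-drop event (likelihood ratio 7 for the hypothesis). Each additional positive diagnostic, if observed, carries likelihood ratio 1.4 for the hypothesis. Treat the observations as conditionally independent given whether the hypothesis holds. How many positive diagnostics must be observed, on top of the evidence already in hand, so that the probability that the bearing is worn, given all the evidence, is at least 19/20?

Prior odds = 0.013/0.987 = 13/987.
Combined Bayes factor of the evidence already in hand = 1.4 × 5 × 7 = 49.
Odds after that evidence = (13/987) × 49 = 91/141.
Target odds = 0.95/0.05 = 19.
Need 1.4ⁿ ≥ 19 ÷ (91/141) = 2679/91.
1.4¹⁰ = 282475249/9765625 falls short of 2679/91 but 1.4¹¹ ≈40.4957 reaches it, so n = 11.

11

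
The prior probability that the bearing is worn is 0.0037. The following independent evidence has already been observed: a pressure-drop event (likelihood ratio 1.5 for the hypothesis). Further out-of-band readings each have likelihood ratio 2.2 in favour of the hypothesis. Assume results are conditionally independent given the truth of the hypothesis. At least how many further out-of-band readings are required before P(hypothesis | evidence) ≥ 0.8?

Prior odds = 0.0037/0.9963 = 37/9963.
Bayes factor of the evidence already in hand = 1.5.
Odds after that evidence = (37/9963) × 1.5 = 37/6642.
Target odds = 0.8/0.2 = 4.
Need 2.2ⁿ ≥ 4 ÷ (37/6642) = 26568/37.
2.2⁸ = 214358881/390625 falls short of 26568/37 but 2.2⁹ ≈1207.27 reaches it, so n = 9.

9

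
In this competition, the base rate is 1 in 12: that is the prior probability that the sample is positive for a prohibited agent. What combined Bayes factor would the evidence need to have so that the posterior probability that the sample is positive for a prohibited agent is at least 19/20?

Prior odds = (1/12)/(11/12) = 1/11.
Target odds = 0.95/0.05 = 19.
Required Bayes factor = 19 ÷ (1/11) = 209.

209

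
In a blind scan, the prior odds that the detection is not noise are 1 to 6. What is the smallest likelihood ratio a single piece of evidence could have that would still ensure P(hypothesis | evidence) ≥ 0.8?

24

Prior odds = 1/6.
Target odds = 0.8/0.2 = 4.
Required Bayes factor = 4 ÷ (1/6) = 24.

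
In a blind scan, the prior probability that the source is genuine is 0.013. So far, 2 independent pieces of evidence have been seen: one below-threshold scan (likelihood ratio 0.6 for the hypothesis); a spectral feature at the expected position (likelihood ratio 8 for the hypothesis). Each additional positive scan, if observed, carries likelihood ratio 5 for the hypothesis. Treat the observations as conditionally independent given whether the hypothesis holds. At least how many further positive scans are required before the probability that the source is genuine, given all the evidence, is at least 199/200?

Prior odds = 0.013/0.987 = 13/987.
Combined Bayes factor of the evidence already in hand = 0.6 × 8 = 4.8.
Odds after that evidence = (13/987) × 4.8 = 104/1645.
Target odds = 0.995/0.005 = 199.
Need 5ⁿ ≥ 199 ÷ (104/1645) = 327355/104.
5⁵ = 3125 falls short of 327355/104 but 5⁶ = 15625 reaches it, so n = 6.

6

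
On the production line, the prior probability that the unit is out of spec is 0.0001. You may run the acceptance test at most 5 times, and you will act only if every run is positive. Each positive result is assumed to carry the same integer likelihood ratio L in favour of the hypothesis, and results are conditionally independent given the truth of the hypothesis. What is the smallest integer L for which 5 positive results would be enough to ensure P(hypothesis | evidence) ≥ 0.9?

Prior odds = 0.0001/0.9999 = 1/9999.
Target odds = 0.9/0.1 = 9.
Need L⁵ ≥ 9 ÷ (1/9999) = 89991.
9⁵ = 59049 < 89991 ≤ 100000 = 10⁵, so L = 10.

10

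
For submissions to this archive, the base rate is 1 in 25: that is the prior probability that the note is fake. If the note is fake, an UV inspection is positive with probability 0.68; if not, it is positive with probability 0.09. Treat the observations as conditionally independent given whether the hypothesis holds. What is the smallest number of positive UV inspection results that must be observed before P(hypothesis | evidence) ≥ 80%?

Prior odds = 0.04/0.96 = 1/24.
Likelihood ratio of a positive = 0.68/0.09 = 68/9.
Target odds: 0.8 ÷ 0.2 = 4.
Require (68/9)ⁿ ≥ 4 ÷ (1/24) = 96.
(68/9)² = 4624/81 falls short of 96 but (68/9)³ = 314432/729 reaches it, so n = 3.

3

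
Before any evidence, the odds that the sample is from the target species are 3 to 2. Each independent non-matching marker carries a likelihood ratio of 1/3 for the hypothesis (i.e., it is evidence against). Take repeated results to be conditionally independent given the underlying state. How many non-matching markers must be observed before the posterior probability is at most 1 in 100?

Prior odds = 1.5.
Likelihood ratio per non-matching marker = 1/3.
Target odds: 0.01 ÷ 0.99 = 1/99.
Need 1.5 × (1/3)ⁿ ≤ 1/99, i.e. (1/3)ⁿ ≤ 2/297.
(1/3)⁴ = 1/81 is still above 2/297 but (1/3)⁵ = 1/243 is at or below it, so n = 5.

5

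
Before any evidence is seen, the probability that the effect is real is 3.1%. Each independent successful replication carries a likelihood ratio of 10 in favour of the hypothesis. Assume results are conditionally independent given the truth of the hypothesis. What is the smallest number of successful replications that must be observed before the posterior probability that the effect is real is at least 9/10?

3

Prior odds: 0.031 ÷ 0.969 = 31/969.
Likelihood ratio per successful replication = 10.
Target posterior odds = 0.9/0.1 = 9.
Need (31/969) × 10ⁿ ≥ 9, i.e. 10ⁿ ≥ 8721/31.
10² = 100 falls short of 8721/31 but 10³ = 1000 reaches it, so n = 3.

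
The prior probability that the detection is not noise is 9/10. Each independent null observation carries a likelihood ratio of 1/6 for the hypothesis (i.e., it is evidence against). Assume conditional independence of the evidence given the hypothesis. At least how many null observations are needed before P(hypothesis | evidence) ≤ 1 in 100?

4

Prior odds: 0.9 ÷ 0.1 = 9.
Likelihood ratio per null observation = 1/6.
Target odds: 0.01 ÷ 0.99 = 1/99.
Need 9 × (1/6)ⁿ ≤ 1/99, i.e. (1/6)ⁿ ≤ 1/891.
(1/6)³ = 1/216 is still above 1/891 but (1/6)⁴ = 1/1296 is at or below it, so n = 4.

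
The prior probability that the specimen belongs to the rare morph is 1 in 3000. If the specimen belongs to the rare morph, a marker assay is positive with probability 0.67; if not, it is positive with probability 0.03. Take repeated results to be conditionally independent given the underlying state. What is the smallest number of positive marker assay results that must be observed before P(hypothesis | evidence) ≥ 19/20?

Prior odds: (1/3000) ÷ (2999/3000) = 1/2999.
Likelihood ratio of a positive = 0.67/0.03 = 67/3.
Target odds: 0.95 ÷ 0.05 = 19.
Need (1/2999) × (67/3)ⁿ ≥ 19, i.e. (67/3)ⁿ ≥ 56981.
(67/3)³ = 300763/27 falls short of 56981 but (67/3)⁴ = 20151121/81 reaches it, so n = 4.

4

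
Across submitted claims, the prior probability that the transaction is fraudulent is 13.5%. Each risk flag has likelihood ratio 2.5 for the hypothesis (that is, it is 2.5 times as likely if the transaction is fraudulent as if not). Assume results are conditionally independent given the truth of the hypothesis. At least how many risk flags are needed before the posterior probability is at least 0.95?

6

Prior odds = 0.135/0.865 = 27/173.
Likelihood ratio per risk flag = 2.5.
Target odds: 0.95 ÷ 0.05 = 19.
Require 2.5ⁿ ≥ 19 ÷ (27/173) = 3287/27.
2.5⁵ = 97.65625 falls short of 3287/27 but 2.5⁶ = 244.140625 reaches it, so n = 6.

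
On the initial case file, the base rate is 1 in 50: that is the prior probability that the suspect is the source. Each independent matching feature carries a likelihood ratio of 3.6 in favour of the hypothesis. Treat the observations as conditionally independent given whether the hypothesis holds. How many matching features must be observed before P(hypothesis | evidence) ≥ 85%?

5

Prior odds: 0.02 ÷ 0.98 = 1/49.
Likelihood ratio per matching feature = 3.6.
Target posterior odds = 0.85/0.15 = 17/3.
Require 3.6ⁿ ≥ 17/3 ÷ (1/49) = 833/3.
3.6⁴ = 167.9616 falls short of 833/3 but 3.6⁵ = 604.66176 reaches it, so n = 5.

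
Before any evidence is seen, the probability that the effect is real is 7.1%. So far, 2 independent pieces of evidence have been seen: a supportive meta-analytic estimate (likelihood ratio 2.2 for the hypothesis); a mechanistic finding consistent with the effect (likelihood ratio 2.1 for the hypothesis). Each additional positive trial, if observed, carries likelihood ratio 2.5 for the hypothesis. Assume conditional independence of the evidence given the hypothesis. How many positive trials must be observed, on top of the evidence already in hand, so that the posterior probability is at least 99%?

7

Prior odds = 0.071/0.929 = 71/929.
Combined Bayes factor of the evidence already in hand = 2.2 × 2.1 = 4.62.
Odds after that evidence = (71/929) × 4.62 = 16401/46450.
Target odds = 0.99/0.01 = 99.
Need 2.5ⁿ ≥ 99 ÷ (16401/46450) = 139350/497.
2.5⁶ = 244.140625 falls short of 139350/497 but 2.5⁷ = 610.3515625 reaches it, so n = 7.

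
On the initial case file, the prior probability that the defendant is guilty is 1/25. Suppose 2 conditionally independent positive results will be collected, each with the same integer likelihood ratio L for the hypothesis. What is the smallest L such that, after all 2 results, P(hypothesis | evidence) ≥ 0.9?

15

Prior odds = 0.04/0.96 = 1/24.
Target odds = 0.9/0.1 = 9.
Need L² ≥ 9 ÷ (1/24) = 216.
14² = 196 < 216 ≤ 225 = 15², so L = 15.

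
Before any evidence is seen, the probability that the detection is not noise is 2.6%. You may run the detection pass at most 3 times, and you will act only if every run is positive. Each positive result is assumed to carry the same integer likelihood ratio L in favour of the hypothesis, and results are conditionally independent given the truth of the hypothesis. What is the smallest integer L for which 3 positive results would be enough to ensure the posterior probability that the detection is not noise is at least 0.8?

6

Prior odds = 0.026/0.974 = 13/487.
Target odds = 0.8/0.2 = 4.
Need L³ ≥ 4 ÷ (13/487) = 1948/13.
5³ = 125 < 1948/13 ≤ 216 = 6³, so L = 6.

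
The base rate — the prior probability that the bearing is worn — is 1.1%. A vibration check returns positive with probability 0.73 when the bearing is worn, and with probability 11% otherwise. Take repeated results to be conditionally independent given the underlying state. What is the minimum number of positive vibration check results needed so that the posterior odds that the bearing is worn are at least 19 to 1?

Prior odds: 0.011 ÷ 0.989 = 11/989.
Likelihood ratio of a positive result = 0.73/0.11 = 73/11.
Target odds = 19.
Need (11/989) × (73/11)ⁿ ≥ 19, i.e. (73/11)ⁿ ≥ 18791/11.
(73/11)³ = 389017/1331 falls short of 18791/11 but (73/11)⁴ = 28398241/14641 reaches it, so n = 4.

4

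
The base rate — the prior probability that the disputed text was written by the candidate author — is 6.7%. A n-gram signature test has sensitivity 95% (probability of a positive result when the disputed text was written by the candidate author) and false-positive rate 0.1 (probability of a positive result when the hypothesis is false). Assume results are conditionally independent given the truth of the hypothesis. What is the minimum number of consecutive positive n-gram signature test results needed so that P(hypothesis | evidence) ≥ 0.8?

Prior odds = 0.067/0.933 = 67/933.
Likelihood ratio of a positive result = 0.95/0.1 = 9.5.
Target odds: 0.8 ÷ 0.2 = 4.
Need (67/933) × 9.5ⁿ ≥ 4, i.e. 9.5ⁿ ≥ 3732/67.
9.5¹ = 9.5 falls short of 3732/67 but 9.5² = 90.25 reaches it, so n = 2.

2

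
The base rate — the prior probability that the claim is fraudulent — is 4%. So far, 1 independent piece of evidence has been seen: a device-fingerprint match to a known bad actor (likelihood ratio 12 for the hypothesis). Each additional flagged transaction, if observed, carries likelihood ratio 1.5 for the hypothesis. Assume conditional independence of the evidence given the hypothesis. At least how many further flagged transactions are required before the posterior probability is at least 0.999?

Prior odds = 0.04/0.96 = 1/24.
Bayes factor of the evidence already in hand = 12.
Odds after that evidence = (1/24) × 12 = 0.5.
Target odds = 0.999/0.001 = 999.
Need 1.5ⁿ ≥ 999 ÷ 0.5 = 1998.
1.5¹⁸ = 387420489/262144 falls short of 1998 but 1.5¹⁹ ≈2216.84 reaches it, so n = 19.

19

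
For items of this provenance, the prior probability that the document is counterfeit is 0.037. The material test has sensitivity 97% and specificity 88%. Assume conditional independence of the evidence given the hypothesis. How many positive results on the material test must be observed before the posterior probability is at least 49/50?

4

Prior odds: 0.037 ÷ 0.963 = 37/963.
False-positive rate = 1 − 0.88 = 0.12; likelihood ratio of a positive = 0.97/0.12 = 97/12.
Target posterior odds = 0.98/0.02 = 49.
Need (37/963) × (97/12)ⁿ ≥ 49, i.e. (97/12)ⁿ ≥ 47187/37.
(97/12)³ = 912673/1728 falls short of 47187/37 but (97/12)⁴ = 88529281/20736 reaches it, so n = 4.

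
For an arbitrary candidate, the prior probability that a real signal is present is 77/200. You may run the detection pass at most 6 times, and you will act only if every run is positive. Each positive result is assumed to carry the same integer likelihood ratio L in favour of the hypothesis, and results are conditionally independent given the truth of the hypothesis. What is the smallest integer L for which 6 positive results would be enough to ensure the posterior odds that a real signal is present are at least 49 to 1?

Prior odds = 0.385/0.615 = 77/123.
Target odds = 49.
Need L⁶ ≥ 49 ÷ (77/123) = 861/11.
2⁶ = 64 < 861/11 ≤ 729 = 3⁶, so L = 3.

3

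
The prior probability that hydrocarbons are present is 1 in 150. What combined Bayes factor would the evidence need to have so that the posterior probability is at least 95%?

2831

Prior odds = (1/150)/(149/150) = 1/149.
Target odds = 0.95/0.05 = 19.
Required Bayes factor = 19 ÷ (1/149) = 2831.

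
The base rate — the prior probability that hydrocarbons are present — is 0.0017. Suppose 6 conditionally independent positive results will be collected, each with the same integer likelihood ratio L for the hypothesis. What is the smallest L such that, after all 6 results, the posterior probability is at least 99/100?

Prior odds = 0.0017/0.9983 = 17/9983.
Target odds = 0.99/0.01 = 99.
Need L⁶ ≥ 99 ÷ (17/9983) = 988317/17.
6⁶ = 46656 < 988317/17 ≤ 117649 = 7⁶, so L = 7.

7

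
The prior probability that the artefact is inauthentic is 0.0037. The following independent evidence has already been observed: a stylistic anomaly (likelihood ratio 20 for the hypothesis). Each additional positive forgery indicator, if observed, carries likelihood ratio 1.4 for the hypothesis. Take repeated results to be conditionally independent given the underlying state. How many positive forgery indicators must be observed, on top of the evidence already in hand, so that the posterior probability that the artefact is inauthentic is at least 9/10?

15

Prior odds = 0.0037/0.9963 = 37/9963.
Bayes factor of the evidence already in hand = 20.
Odds after that evidence = (37/9963) × 20 = 740/9963.
Target odds = 0.9/0.1 = 9.
Need 1.4ⁿ ≥ 9 ÷ (740/9963) = 89667/740.
1.4¹⁴ ≈111.12 falls short of 89667/740 but 1.4¹⁵ ≈155.568 reaches it, so n = 15.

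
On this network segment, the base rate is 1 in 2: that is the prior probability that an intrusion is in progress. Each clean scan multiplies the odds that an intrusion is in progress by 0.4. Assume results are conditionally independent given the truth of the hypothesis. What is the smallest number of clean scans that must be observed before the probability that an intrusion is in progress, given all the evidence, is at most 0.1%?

Prior odds: 0.5 ÷ 0.5 = 1.
Likelihood ratio per clean scan = 0.4.
Target odds: 0.001 ÷ 0.999 = 1/999.
Require 0.4ⁿ ≤ 1/999 ÷ 1 = 1/999.
0.4⁷ = 128/78125 is still above 1/999 but 0.4⁸ = 256/390625 is at or below it, so n = 8.

8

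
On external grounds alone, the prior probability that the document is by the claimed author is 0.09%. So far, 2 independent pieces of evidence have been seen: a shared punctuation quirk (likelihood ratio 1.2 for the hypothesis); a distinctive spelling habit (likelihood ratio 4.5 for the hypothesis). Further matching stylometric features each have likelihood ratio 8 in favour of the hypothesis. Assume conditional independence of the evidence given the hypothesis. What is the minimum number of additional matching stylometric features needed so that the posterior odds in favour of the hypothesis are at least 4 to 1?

Prior odds = 0.0009/0.9991 = 9/9991.
Combined Bayes factor of the evidence already in hand = 1.2 × 4.5 = 5.4.
Odds after that evidence = (9/9991) × 5.4 = 243/49955.
Target odds = 4.
Need 8ⁿ ≥ 4 ÷ (243/49955) = 199820/243.
8³ = 512 falls short of 199820/243 but 8⁴ = 4096 reaches it, so n = 4.

4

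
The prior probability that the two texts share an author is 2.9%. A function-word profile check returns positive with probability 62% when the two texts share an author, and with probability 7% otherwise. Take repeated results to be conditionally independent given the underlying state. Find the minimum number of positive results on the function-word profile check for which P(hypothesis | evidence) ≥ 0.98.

4

Prior odds = 0.029/0.971 = 29/971.
Likelihood ratio of a positive result = 0.62/0.07 = 62/7.
Target odds: 0.98 ÷ 0.02 = 49.
Need (29/971) × (62/7)ⁿ ≥ 49, i.e. (62/7)ⁿ ≥ 47579/29.
(62/7)³ = 238328/343 falls short of 47579/29 but (62/7)⁴ = 14776336/2401 reaches it, so n = 4.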